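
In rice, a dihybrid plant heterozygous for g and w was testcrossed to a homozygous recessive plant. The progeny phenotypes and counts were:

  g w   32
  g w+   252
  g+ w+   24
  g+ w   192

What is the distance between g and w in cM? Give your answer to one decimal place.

The two most frequent classes, g+ w (192) and g w+ (252), are the parental types, so the F1 was g+ w / g w+.
The recombinant classes are g+ w+ and g w: 24 + 32 = 56.
Recombination frequency = 56/500 = 0.1120 ≈ 11.2%, i.e. 11.2 cM.

11.2 cM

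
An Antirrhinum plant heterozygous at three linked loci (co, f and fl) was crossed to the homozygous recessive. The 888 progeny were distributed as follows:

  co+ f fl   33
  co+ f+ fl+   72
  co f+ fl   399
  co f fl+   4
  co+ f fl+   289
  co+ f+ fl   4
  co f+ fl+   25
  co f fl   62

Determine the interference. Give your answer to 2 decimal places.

0.24

The two most frequent reciprocal classes, co+ f fl+ and co f+ fl, are the parental types, so the F1 was co+ f fl+ / co f+ fl.
The two rarest classes, co f fl+ and co+ f+ fl, are the double crossovers. Comparing them with the parentals, only the co allele has switched, so co is the middle locus and the order is fl – co – f.
fl–co: (58 + 8)/888 = 0.0743; co–f: (134 + 8)/888 = 0.1599.
Expected DCO frequency = 0.0743 × 0.1599 ≈ 0.01188; observed = 8/888 ≈ 0.00901.
Coefficient of coincidence = 0.00901/0.01188 ≈ 0.76; interference = 1 − 0.76 = 0.24.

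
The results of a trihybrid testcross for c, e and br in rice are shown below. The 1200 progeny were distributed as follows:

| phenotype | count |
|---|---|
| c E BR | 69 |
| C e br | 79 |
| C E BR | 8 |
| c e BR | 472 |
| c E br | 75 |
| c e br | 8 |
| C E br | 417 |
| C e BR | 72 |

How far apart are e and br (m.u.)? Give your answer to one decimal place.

13.7 m.u.

The two most frequent reciprocal classes, C E br and c e BR, are the parental types, so the F1 was C E br / c e BR.
The two rarest classes, C E BR and c e br, are the double crossovers. Comparing them with the parentals, only the br allele has switched, so br is the middle locus and the order is e – br – c.
Crossovers in the e–br interval produce the single-crossover classes C e br and c E BR (79 + 69 = 148) plus the double crossovers (16).
RF(e–br) = (148 + 16) / 1200 = 164/1200 = 0.1367 → 13.7 m.u.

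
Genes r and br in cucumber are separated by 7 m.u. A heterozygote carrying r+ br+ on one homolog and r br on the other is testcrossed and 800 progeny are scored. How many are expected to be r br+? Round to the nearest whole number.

A map distance of 7 m.u. corresponds to a recombination frequency of 0.070.
The F1 is r+ br+ / r br, so r br+ is a recombinant gamete class with expected frequency r/2 = 0.070/2 = 0.0350.
Expected number = 0.0350 × 800 = 28.00 ≈ 28.

28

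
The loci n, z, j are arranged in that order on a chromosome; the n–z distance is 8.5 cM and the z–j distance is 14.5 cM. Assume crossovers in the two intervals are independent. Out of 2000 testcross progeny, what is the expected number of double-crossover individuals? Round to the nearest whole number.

25

Map distances give recombination frequencies of 0.085 and 0.145 for the two intervals.
With no interference, expected double-crossover frequency = 0.085 × 0.145 = 0.01233.
Expected number = 0.01233 × 2000 = 24.65 ≈ 25.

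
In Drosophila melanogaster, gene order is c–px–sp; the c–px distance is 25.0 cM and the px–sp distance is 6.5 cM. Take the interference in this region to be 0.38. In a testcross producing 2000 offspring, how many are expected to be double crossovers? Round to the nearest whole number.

20

Map distances give recombination frequencies of 0.250 and 0.065 for the two intervals.
With interference 0.38 (so coincidence = 0.62), expected double-crossover frequency = 0.250 × 0.065 × 0.62 = 0.01008.
Expected number = 0.01008 × 2000 = 20.15 ≈ 20.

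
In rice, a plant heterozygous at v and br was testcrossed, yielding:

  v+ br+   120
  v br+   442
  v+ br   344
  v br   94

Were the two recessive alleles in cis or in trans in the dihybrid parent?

The two most frequent classes are v+ br (344) and v br+ (442); these are the parental (non-recombinant) types.
So the F1 carried v+ br on one chromosome and v br+ on the other — the recessive alleles are on opposite chromosomes (trans / repulsion).

trans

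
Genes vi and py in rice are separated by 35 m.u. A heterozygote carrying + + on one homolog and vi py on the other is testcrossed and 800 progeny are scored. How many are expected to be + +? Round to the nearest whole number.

A map distance of 35 m.u. corresponds to a recombination frequency of 0.350.
The F1 is + + / vi py, so + + is a parental gamete class with expected frequency (1 − r)/2 = 0.650/2 = 0.3250.
Expected number = 0.3250 × 800 = 260.00 ≈ 260.

260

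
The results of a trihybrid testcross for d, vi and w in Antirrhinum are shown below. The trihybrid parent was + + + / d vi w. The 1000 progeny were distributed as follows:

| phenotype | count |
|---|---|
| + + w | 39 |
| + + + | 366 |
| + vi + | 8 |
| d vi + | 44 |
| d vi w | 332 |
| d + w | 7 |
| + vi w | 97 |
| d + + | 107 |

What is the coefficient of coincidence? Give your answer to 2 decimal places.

0.70

The two rarest classes, + vi + and d + w, are the double crossovers. Comparing them with the parentals, only the vi allele has switched, so vi is the middle locus and the order is w – vi – d.
w–vi: (83 + 15)/1000 = 0.0980; vi–d: (204 + 15)/1000 = 0.2190.
Expected DCO frequency = 0.0980 × 0.2190 ≈ 0.02146; observed = 15/1000 ≈ 0.01500.
Coefficient of coincidence = 0.01500/0.02146 ≈ 0.70.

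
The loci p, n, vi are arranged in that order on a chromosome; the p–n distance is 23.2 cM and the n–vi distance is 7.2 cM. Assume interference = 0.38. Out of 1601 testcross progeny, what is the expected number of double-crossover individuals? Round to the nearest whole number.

Map distances give recombination frequencies of 0.232 and 0.072 for the two intervals.
With interference 0.38 (so coincidence = 0.62), expected double-crossover frequency = 0.232 × 0.072 × 0.62 = 0.01036.
Expected number = 0.01036 × 1601 = 16.58 ≈ 17.

17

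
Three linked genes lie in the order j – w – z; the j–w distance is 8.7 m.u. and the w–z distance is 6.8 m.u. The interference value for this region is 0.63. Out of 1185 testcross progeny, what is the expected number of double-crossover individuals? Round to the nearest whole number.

3

Map distances give recombination frequencies of 0.087 and 0.068 for the two intervals.
With interference 0.63 (so coincidence = 0.37), expected double-crossover frequency = 0.087 × 0.068 × 0.37 = 0.00219.
Expected number = 0.00219 × 1185 = 2.59 ≈ 3.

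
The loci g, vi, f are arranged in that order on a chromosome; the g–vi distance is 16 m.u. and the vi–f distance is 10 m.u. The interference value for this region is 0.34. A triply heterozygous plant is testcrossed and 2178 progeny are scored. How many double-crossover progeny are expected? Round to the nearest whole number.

Map distances give recombination frequencies of 0.160 and 0.100 for the two intervals.
With interference 0.34 (so coincidence = 0.66), expected double-crossover frequency = 0.160 × 0.100 × 0.66 = 0.01056.
Expected number = 0.01056 × 2178 = 23.00 ≈ 23.

23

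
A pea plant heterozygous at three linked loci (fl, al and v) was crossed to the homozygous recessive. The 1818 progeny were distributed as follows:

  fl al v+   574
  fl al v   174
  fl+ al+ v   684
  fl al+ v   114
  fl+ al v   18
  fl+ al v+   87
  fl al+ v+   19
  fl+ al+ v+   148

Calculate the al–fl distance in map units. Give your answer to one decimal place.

13.1 map units

The two most frequent reciprocal classes, fl al v+ and fl+ al+ v, are the parental types, so the F1 was fl al v+ / fl+ al+ v.
The two rarest classes, fl al+ v+ and fl+ al v, are the double crossovers. Comparing them with the parentals, only the al allele has switched, so al is the middle locus and the order is fl – al – v.
Crossovers in the fl–al interval produce the single-crossover classes fl+ al v+ and fl al+ v (87 + 114 = 201) plus the double crossovers (37).
RF(fl–al) = (201 + 37) / 1818 = 238/1818 = 0.1309 → 13.1 map units.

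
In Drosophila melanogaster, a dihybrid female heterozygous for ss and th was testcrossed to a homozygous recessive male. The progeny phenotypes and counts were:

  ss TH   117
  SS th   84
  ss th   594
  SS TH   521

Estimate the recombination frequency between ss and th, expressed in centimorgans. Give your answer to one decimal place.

15.3 centimorgans

The two most frequent classes, SS TH (521) and ss th (594), are the parental types, so the F1 was SS TH / ss th.
The recombinant classes are SS th and ss TH: 84 + 117 = 201.
Recombination frequency = 201/1316 = 0.1527 ≈ 15.3%, i.e. 15.3 centimorgans.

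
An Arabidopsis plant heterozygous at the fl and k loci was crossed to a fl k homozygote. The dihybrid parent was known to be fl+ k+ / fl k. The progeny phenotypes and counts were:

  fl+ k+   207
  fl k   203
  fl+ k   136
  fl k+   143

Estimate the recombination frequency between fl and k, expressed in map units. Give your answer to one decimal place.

The recombinant classes are fl+ k and fl k+: 136 + 143 = 279.
Recombination frequency = 279/689 = 0.4049 ≈ 40.5%, i.e. 40.5 map units.

40.5 map units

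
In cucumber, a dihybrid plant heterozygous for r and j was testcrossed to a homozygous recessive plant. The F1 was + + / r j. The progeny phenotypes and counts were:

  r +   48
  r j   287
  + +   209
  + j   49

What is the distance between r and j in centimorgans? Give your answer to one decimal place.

16.4 centimorgans

The recombinant classes are + j and r +: 49 + 48 = 97.
Recombination frequency = 97/593 = 0.1636 ≈ 16.4%, i.e. 16.4 centimorgans.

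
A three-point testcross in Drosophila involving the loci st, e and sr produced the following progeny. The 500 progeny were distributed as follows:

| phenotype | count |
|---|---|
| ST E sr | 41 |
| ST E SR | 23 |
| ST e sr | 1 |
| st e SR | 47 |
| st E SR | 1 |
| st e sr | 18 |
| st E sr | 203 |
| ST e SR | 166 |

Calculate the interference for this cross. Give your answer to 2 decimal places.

0.74

The two most frequent reciprocal classes, st E sr and ST e SR, are the parental types, so the F1 was st E sr / ST e SR.
The two rarest classes, st E SR and ST e sr, are the double crossovers. Comparing them with the parentals, only the sr allele has switched, so sr is the middle locus and the order is st – sr – e.
st–sr: (88 + 2)/500 = 0.1800; sr–e: (41 + 2)/500 = 0.0860.
Expected DCO frequency = 0.1800 × 0.0860 ≈ 0.01548; observed = 2/500 ≈ 0.00400.
Coefficient of coincidence = 0.00400/0.01548 ≈ 0.26; interference = 1 − 0.26 = 0.74.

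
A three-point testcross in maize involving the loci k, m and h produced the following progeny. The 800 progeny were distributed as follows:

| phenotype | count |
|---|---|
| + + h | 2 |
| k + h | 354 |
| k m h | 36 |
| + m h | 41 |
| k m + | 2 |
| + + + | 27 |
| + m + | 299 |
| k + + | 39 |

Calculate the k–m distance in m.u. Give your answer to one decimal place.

8.4 m.u.

The two most frequent reciprocal classes, k + h and + m +, are the parental types, so the F1 was k + h / + m +.
The two rarest classes, + + h and k m +, are the double crossovers. Comparing them with the parentals, only the k allele has switched, so k is the middle locus and the order is h – k – m.
Crossovers in the k–m interval produce the single-crossover classes k m h and + + + (36 + 27 = 63) plus the double crossovers (4).
RF(k–m) = (63 + 4) / 800 = 67/800 = 0.0838 → 8.4 m.u.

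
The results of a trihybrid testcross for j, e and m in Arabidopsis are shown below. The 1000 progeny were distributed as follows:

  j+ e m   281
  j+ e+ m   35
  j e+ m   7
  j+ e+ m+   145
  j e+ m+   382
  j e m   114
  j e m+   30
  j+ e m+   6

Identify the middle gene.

m

The two most frequent reciprocal classes, j+ e m and j e+ m+, are the parental types, so the F1 was j+ e m / j e+ m+.
The two rarest classes, j+ e m+ and j e+ m, are the double crossovers. Comparing them with the parentals, only the m allele has switched, so m is the middle locus and the order is e – m – j.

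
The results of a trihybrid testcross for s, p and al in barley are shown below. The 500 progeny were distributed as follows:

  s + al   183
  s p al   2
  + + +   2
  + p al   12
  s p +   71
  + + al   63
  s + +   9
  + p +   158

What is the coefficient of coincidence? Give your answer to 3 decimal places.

0.580

The two most frequent reciprocal classes, s + al and + p +, are the parental types, so the F1 was s + al / + p +.
The two rarest classes, s p al and + + +, are the double crossovers. Comparing them with the parentals, only the p allele has switched, so p is the middle locus and the order is s – p – al.
s–p: (134 + 4)/500 = 0.2760; p–al: (21 + 4)/500 = 0.0500.
Expected DCO frequency = 0.2760 × 0.0500 ≈ 0.01380; observed = 4/500 ≈ 0.00800.
Coefficient of coincidence = 0.00800/0.01380 ≈ 0.580.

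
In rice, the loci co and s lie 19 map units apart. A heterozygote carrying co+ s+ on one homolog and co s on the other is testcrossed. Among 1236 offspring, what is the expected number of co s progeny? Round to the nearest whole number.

A map distance of 19 map units corresponds to a recombination frequency of 0.190.
The F1 is co+ s+ / co s, so co s is a parental gamete class with expected frequency (1 − r)/2 = 0.810/2 = 0.4050.
Expected number = 0.4050 × 1236 = 500.58 ≈ 501.

501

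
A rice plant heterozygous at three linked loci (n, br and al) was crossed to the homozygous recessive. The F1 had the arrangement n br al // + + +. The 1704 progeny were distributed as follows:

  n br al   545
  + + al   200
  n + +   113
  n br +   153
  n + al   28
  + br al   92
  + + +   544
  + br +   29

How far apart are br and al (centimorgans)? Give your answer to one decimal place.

The two rarest classes, n + al and + br +, are the double crossovers. Comparing them with the parentals, only the br allele has switched, so br is the middle locus and the order is n – br – al.
Crossovers in the br–al interval produce the single-crossover classes n br + and + + al (153 + 200 = 353) plus the double crossovers (57).
RF(br–al) = (353 + 57) / 1704 = 410/1704 = 0.2406 → 24.1 centimorgans.

24.1 centimorgans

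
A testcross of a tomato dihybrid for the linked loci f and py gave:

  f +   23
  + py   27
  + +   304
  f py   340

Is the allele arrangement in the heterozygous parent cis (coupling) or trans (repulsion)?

cis

The two most frequent classes are + + (304) and f py (340); these are the parental (non-recombinant) types.
So the F1 carried + + on one chromosome and f py on the other — the recessive alleles are on the same chromosome (cis / coupling).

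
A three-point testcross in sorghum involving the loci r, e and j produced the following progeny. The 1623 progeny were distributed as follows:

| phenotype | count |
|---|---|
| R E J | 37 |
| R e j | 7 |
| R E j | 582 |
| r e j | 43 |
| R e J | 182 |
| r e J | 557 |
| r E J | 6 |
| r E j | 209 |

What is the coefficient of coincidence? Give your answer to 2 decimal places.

0.56

The two most frequent reciprocal classes, R E j and r e J, are the parental types, so the F1 was R E j / r e J.
The two rarest classes, R e j and r E J, are the double crossovers. Comparing them with the parentals, only the e allele has switched, so e is the middle locus and the order is j – e – r.
j–e: (80 + 13)/1623 = 0.0573; e–r: (391 + 13)/1623 = 0.2489.
Expected DCO frequency = 0.0573 × 0.2489 ≈ 0.01426; observed = 13/1623 ≈ 0.00801.
Coefficient of coincidence = 0.00801/0.01426 ≈ 0.56.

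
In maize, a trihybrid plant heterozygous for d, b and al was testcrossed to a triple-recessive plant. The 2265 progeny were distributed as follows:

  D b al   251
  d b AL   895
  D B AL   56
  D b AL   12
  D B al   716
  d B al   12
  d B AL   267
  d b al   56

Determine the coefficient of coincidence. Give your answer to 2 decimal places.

0.74

The two most frequent reciprocal classes, D B al and d b AL, are the parental types, so the F1 was D B al / d b AL.
The two rarest classes, d B al and D b AL, are the double crossovers. Comparing them with the parentals, only the d allele has switched, so d is the middle locus and the order is b – d – al.
b–d: (518 + 24)/2265 = 0.2393; d–al: (112 + 24)/2265 = 0.0600.
Expected DCO frequency = 0.2393 × 0.0600 ≈ 0.01436; observed = 24/2265 ≈ 0.01060.
Coefficient of coincidence = 0.01060/0.01436 ≈ 0.74.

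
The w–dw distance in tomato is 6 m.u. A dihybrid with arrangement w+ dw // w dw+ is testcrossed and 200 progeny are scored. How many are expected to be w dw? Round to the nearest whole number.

A map distance of 6 m.u. corresponds to a recombination frequency of 0.060.
The F1 is w+ dw / w dw+, so w dw is a recombinant gamete class with expected frequency r/2 = 0.060/2 = 0.0300.
Expected number = 0.0300 × 200 = 6.00 ≈ 6.

6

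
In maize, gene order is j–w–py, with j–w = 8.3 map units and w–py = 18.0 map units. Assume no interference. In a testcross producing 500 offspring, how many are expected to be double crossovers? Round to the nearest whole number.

Map distances give recombination frequencies of 0.083 and 0.180 for the two intervals.
With no interference, expected double-crossover frequency = 0.083 × 0.180 = 0.01494.
Expected number = 0.01494 × 500 = 7.47 ≈ 7.

7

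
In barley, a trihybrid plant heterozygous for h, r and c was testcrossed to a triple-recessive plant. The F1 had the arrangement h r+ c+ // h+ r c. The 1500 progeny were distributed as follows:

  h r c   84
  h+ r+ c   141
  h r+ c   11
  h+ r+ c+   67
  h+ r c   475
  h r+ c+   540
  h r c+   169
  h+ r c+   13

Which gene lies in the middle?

c

The two rarest classes, h r+ c and h+ r c+, are the double crossovers. Comparing them with the parentals, only the c allele has switched, so c is the middle locus and the order is h – c – r.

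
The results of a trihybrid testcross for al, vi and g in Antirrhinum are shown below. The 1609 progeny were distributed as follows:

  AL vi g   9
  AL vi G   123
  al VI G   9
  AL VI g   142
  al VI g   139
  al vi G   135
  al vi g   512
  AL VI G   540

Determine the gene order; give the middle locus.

al

The two most frequent reciprocal classes, al vi g and AL VI G, are the parental types, so the F1 was al vi g / AL VI G.
The two rarest classes, AL vi g and al VI G, are the double crossovers. Comparing them with the parentals, only the al allele has switched, so al is the middle locus and the order is g – al – vi.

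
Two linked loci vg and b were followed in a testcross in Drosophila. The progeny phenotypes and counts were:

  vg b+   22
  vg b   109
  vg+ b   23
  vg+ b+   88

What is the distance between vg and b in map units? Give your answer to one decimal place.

The two most frequent classes, vg+ b+ (88) and vg b (109), are the parental types, so the F1 was vg+ b+ / vg b.
The recombinant classes are vg+ b and vg b+: 23 + 22 = 45.
Recombination frequency = 45/242 = 0.1860 ≈ 18.6%, i.e. 18.6 map units.

18.6 map units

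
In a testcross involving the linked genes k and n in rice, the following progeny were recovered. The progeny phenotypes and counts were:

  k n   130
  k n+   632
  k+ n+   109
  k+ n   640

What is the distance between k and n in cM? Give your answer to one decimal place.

15.8 cM

The two most frequent classes, k+ n (640) and k n+ (632), are the parental types, so the F1 was k+ n / k n+.
The recombinant classes are k+ n+ and k n: 109 + 130 = 239.
Recombination frequency = 239/1511 = 0.1582 ≈ 15.8%, i.e. 15.8 cM.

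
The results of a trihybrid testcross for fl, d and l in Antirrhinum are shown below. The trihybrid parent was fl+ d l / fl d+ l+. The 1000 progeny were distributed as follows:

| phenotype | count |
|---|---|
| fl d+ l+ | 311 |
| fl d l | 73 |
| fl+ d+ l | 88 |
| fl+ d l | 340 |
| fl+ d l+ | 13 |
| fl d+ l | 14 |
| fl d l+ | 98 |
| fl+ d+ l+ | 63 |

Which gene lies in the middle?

l

The two rarest classes, fl+ d l+ and fl d+ l, are the double crossovers. Comparing them with the parentals, only the l allele has switched, so l is the middle locus and the order is d – l – fl.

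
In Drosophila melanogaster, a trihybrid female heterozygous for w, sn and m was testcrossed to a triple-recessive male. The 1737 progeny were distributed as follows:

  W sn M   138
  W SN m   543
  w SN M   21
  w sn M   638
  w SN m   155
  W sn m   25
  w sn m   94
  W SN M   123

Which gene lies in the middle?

sn

The two most frequent reciprocal classes, w sn M and W SN m, are the parental types, so the F1 was w sn M / W SN m.
The two rarest classes, w SN M and W sn m, are the double crossovers. Comparing them with the parentals, only the sn allele has switched, so sn is the middle locus and the order is w – sn – m.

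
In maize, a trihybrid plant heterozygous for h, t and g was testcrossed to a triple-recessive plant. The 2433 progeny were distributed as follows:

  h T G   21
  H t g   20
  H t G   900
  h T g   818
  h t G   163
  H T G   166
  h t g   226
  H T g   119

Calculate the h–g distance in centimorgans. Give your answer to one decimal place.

13.3 centimorgans

The two most frequent reciprocal classes, h T g and H t G, are the parental types, so the F1 was h T g / H t G.
The two rarest classes, h T G and H t g, are the double crossovers. Comparing them with the parentals, only the g allele has switched, so g is the middle locus and the order is h – g – t.
Crossovers in the h–g interval produce the single-crossover classes H T g and h t G (119 + 163 = 282) plus the double crossovers (41).
RF(h–g) = (282 + 41) / 2433 = 323/2433 = 0.1328 → 13.3 centimorgans.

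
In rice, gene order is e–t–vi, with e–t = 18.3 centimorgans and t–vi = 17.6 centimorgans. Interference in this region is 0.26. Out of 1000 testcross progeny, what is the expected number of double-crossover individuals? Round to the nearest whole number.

Map distances give recombination frequencies of 0.183 and 0.176 for the two intervals.
With interference 0.26 (so coincidence = 0.74), expected double-crossover frequency = 0.183 × 0.176 × 0.74 = 0.02383.
Expected number = 0.02383 × 1000 = 23.83 ≈ 24.

24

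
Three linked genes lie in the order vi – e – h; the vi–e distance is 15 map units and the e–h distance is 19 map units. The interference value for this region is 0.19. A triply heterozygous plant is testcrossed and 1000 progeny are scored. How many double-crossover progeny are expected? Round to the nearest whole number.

Map distances give recombination frequencies of 0.150 and 0.190 for the two intervals.
With interference 0.19 (so coincidence = 0.81), expected double-crossover frequency = 0.150 × 0.190 × 0.81 = 0.02308.
Expected number = 0.02308 × 1000 = 23.08 ≈ 23.

23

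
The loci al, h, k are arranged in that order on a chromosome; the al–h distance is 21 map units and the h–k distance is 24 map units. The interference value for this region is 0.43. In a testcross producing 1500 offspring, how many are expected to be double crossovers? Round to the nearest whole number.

43

Map distances give recombination frequencies of 0.210 and 0.240 for the two intervals.
With interference 0.43 (so coincidence = 0.57), expected double-crossover frequency = 0.210 × 0.240 × 0.57 = 0.02873.
Expected number = 0.02873 × 1500 = 43.09 ≈ 43.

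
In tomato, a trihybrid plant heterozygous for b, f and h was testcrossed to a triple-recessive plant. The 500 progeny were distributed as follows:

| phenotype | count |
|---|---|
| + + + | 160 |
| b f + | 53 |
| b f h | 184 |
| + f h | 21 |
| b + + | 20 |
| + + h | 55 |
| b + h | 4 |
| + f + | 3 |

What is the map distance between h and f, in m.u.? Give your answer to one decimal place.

The two most frequent reciprocal classes, + + + and b f h, are the parental types, so the F1 was + + + / b f h.
The two rarest classes, + f + and b + h, are the double crossovers. Comparing them with the parentals, only the f allele has switched, so f is the middle locus and the order is b – f – h.
Crossovers in the f–h interval produce the single-crossover classes + + h and b f + (55 + 53 = 108) plus the double crossovers (7).
RF(f–h) = (108 + 7) / 500 = 115/500 = 0.2300 → 23.0 m.u.

23.0 m.u.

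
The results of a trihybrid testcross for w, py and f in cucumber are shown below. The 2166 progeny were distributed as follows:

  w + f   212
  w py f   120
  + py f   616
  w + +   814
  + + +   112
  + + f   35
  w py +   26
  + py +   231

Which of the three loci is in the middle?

py

The two most frequent reciprocal classes, + py f and w + +, are the parental types, so the F1 was + py f / w + +.
The two rarest classes, + + f and w py +, are the double crossovers. Comparing them with the parentals, only the py allele has switched, so py is the middle locus and the order is f – py – w.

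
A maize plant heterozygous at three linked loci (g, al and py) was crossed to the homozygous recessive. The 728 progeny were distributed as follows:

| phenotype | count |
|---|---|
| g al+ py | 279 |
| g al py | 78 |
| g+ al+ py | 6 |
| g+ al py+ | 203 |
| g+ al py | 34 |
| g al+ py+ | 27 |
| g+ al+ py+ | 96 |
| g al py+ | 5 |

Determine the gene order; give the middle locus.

g

The two most frequent reciprocal classes, g al+ py and g+ al py+, are the parental types, so the F1 was g al+ py / g+ al py+.
The two rarest classes, g+ al+ py and g al py+, are the double crossovers. Comparing them with the parentals, only the g allele has switched, so g is the middle locus and the order is al – g – py.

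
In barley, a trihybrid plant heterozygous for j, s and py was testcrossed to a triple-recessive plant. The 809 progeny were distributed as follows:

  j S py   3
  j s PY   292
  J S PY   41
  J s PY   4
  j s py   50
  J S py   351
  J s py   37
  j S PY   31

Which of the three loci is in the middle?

The two most frequent reciprocal classes, j s PY and J S py, are the parental types, so the F1 was j s PY / J S py.
The two rarest classes, J s PY and j S py, are the double crossovers. Comparing them with the parentals, only the j allele has switched, so j is the middle locus and the order is s – j – py.

j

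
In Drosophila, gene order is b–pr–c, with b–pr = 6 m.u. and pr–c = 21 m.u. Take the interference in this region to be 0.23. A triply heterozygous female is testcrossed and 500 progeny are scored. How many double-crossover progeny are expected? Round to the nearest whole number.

Map distances give recombination frequencies of 0.060 and 0.210 for the two intervals.
With interference 0.23 (so coincidence = 0.77), expected double-crossover frequency = 0.060 × 0.210 × 0.77 = 0.00970.
Expected number = 0.00970 × 500 = 4.85 ≈ 5.

5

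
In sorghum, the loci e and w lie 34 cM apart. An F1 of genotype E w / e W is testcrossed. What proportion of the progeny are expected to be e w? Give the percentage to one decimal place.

17.0%

A map distance of 34 cM corresponds to a recombination frequency of 0.340.
The F1 is E w / e W, so e w is a recombinant gamete class with expected frequency r/2 = 0.340/2 = 0.1700.
That is 0.1700 = 17.0% of the progeny.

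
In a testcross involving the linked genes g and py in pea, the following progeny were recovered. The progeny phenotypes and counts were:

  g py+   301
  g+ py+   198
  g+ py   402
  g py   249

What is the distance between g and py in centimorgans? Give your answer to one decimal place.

38.9 centimorgans

The two most frequent classes, g+ py (402) and g py+ (301), are the parental types, so the F1 was g+ py / g py+.
The recombinant classes are g+ py+ and g py: 198 + 249 = 447.
Recombination frequency = 447/1150 = 0.3887 ≈ 38.9%, i.e. 38.9 centimorgans.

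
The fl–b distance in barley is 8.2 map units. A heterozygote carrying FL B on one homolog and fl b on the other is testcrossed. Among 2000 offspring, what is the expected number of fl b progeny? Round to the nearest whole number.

A map distance of 8.2 map units corresponds to a recombination frequency of 0.082.
The F1 is FL B / fl b, so fl b is a parental gamete class with expected frequency (1 − r)/2 = 0.918/2 = 0.4590.
Expected number = 0.4590 × 2000 = 918.00 ≈ 918.

918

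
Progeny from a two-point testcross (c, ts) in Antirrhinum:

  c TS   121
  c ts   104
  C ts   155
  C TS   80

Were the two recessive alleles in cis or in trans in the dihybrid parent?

trans

The two most frequent classes are C ts (155) and c TS (121); these are the parental (non-recombinant) types.
So the F1 carried C ts on one chromosome and c TS on the other — the recessive alleles are on opposite chromosomes (trans / repulsion).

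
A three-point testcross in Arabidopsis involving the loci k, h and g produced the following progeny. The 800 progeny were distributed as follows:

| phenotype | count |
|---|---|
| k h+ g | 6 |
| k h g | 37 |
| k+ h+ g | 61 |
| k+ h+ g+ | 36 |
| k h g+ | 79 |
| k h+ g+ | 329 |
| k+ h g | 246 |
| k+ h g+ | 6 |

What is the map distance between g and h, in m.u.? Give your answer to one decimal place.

19.0 m.u.

The two most frequent reciprocal classes, k+ h g and k h+ g+, are the parental types, so the F1 was k+ h g / k h+ g+.
The two rarest classes, k+ h g+ and k h+ g, are the double crossovers. Comparing them with the parentals, only the g allele has switched, so g is the middle locus and the order is k – g – h.
Crossovers in the g–h interval produce the single-crossover classes k+ h+ g and k h g+ (61 + 79 = 140) plus the double crossovers (12).
RF(g–h) = (140 + 12) / 800 = 152/800 = 0.1900 → 19.0 m.u.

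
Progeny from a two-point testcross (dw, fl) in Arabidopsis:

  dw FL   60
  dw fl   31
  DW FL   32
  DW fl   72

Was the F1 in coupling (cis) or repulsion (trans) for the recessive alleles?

The two most frequent classes are DW fl (72) and dw FL (60); these are the parental (non-recombinant) types.
So the F1 carried DW fl on one chromosome and dw FL on the other — the recessive alleles are on opposite chromosomes (trans / repulsion).

trans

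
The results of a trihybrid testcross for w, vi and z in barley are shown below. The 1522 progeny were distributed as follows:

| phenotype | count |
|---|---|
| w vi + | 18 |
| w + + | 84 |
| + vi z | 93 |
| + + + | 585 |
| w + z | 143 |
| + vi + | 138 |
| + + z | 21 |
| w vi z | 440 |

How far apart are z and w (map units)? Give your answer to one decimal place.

14.2 map units

The two most frequent reciprocal classes, w vi z and + + +, are the parental types, so the F1 was w vi z / + + +.
The two rarest classes, w vi + and + + z, are the double crossovers. Comparing them with the parentals, only the z allele has switched, so z is the middle locus and the order is w – z – vi.
Crossovers in the w–z interval produce the single-crossover classes + vi z and w + + (93 + 84 = 177) plus the double crossovers (39).
RF(w–z) = (177 + 39) / 1522 = 216/1522 = 0.1419 → 14.2 map units.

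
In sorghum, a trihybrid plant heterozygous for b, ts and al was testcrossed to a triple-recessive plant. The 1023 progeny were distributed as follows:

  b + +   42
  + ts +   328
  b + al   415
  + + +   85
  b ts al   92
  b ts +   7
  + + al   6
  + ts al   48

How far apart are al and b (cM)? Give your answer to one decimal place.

The two most frequent reciprocal classes, + ts + and b + al, are the parental types, so the F1 was + ts + / b + al.
The two rarest classes, b ts + and + + al, are the double crossovers. Comparing them with the parentals, only the b allele has switched, so b is the middle locus and the order is al – b – ts.
Crossovers in the al–b interval produce the single-crossover classes + ts al and b + + (48 + 42 = 90) plus the double crossovers (13).
RF(al–b) = (90 + 13) / 1023 = 103/1023 = 0.1007 → 10.1 cM.

10.1 cM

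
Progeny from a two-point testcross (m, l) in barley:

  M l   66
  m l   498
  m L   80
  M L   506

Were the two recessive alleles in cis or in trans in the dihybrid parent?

cis

The two most frequent classes are M L (506) and m l (498); these are the parental (non-recombinant) types.
So the F1 carried M L on one chromosome and m l on the other — the recessive alleles are on the same chromosome (cis / coupling).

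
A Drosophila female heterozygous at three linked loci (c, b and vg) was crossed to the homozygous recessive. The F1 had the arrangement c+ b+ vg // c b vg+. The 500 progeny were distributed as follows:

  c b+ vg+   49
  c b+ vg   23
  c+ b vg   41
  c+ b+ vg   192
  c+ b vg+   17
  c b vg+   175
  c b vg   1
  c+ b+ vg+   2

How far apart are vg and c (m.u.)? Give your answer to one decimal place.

The two rarest classes, c+ b+ vg+ and c b vg, are the double crossovers. Comparing them with the parentals, only the vg allele has switched, so vg is the middle locus and the order is b – vg – c.
Crossovers in the vg–c interval produce the single-crossover classes c b+ vg and c+ b vg+ (23 + 17 = 40) plus the double crossovers (3).
RF(vg–c) = (40 + 3) / 500 = 43/500 = 0.0860 → 8.6 m.u.

8.6 m.u.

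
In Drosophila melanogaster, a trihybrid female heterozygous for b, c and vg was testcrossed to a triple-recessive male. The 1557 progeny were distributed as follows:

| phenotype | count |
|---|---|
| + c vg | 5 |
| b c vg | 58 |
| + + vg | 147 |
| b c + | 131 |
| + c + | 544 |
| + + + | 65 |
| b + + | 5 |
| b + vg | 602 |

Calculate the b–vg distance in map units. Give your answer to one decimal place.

18.5 map units

The two most frequent reciprocal classes, b + vg and + c +, are the parental types, so the F1 was b + vg / + c +.
The two rarest classes, b + + and + c vg, are the double crossovers. Comparing them with the parentals, only the vg allele has switched, so vg is the middle locus and the order is c – vg – b.
Crossovers in the vg–b interval produce the single-crossover classes + + vg and b c + (147 + 131 = 278) plus the double crossovers (10).
RF(vg–b) = (278 + 10) / 1557 = 288/1557 = 0.1850 → 18.5 map units.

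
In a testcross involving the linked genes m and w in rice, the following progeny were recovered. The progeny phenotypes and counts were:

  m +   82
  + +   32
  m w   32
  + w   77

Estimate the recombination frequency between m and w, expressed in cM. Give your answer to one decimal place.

The two most frequent classes, + w (77) and m + (82), are the parental types, so the F1 was + w / m +.
The recombinant classes are + + and m w: 32 + 32 = 64.
Recombination frequency = 64/223 = 0.2870 ≈ 28.7%, i.e. 28.7 cM.

28.7 cM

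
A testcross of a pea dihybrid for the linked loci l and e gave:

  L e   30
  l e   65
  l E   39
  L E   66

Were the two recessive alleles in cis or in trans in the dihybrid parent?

cis

The two most frequent classes are L E (66) and l e (65); these are the parental (non-recombinant) types.
So the F1 carried L E on one chromosome and l e on the other — the recessive alleles are on the same chromosome (cis / coupling).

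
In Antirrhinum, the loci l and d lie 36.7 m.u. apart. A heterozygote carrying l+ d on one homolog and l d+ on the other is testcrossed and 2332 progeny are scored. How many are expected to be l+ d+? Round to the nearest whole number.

428

A map distance of 36.7 m.u. corresponds to a recombination frequency of 0.367.
The F1 is l+ d / l d+, so l+ d+ is a recombinant gamete class with expected frequency r/2 = 0.367/2 = 0.1835.
Expected number = 0.1835 × 2332 = 427.92 ≈ 428.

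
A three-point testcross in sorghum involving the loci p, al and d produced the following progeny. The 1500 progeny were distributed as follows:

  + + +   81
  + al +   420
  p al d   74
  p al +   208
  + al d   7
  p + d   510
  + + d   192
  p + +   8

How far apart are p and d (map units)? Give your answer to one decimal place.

27.7 map units

The two most frequent reciprocal classes, + al + and p + d, are the parental types, so the F1 was + al + / p + d.
The two rarest classes, + al d and p + +, are the double crossovers. Comparing them with the parentals, only the d allele has switched, so d is the middle locus and the order is p – d – al.
Crossovers in the p–d interval produce the single-crossover classes p al + and + + d (208 + 192 = 400) plus the double crossovers (15).
RF(p–d) = (400 + 15) / 1500 = 415/1500 = 0.2767 → 27.7 map units.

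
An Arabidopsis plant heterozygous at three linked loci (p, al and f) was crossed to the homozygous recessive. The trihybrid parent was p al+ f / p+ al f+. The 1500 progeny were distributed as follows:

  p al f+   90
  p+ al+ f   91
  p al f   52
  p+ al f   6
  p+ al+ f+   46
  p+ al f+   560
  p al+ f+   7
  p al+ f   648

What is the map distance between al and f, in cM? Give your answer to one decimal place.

7.4 cM

The two rarest classes, p al+ f+ and p+ al f, are the double crossovers. Comparing them with the parentals, only the f allele has switched, so f is the middle locus and the order is al – f – p.
Crossovers in the al–f interval produce the single-crossover classes p al f and p+ al+ f+ (52 + 46 = 98) plus the double crossovers (13).
RF(al–f) = (98 + 13) / 1500 = 111/1500 = 0.0740 → 7.4 cM.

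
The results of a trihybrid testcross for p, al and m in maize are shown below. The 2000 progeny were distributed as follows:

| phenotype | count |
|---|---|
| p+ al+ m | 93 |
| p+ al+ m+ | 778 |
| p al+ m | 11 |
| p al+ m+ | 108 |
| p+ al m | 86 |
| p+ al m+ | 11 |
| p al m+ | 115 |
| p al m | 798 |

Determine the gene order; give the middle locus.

al

The two most frequent reciprocal classes, p+ al+ m+ and p al m, are the parental types, so the F1 was p+ al+ m+ / p al m.
The two rarest classes, p+ al m+ and p al+ m, are the double crossovers. Comparing them with the parentals, only the al allele has switched, so al is the middle locus and the order is m – al – p.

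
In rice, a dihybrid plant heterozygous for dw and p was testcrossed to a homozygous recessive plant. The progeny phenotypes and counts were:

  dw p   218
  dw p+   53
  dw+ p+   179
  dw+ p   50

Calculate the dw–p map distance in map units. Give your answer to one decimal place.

The two most frequent classes, dw+ p+ (179) and dw p (218), are the parental types, so the F1 was dw+ p+ / dw p.
The recombinant classes are dw+ p and dw p+: 50 + 53 = 103.
Recombination frequency = 103/500 = 0.2060 ≈ 20.6%, i.e. 20.6 map units.

20.6 map units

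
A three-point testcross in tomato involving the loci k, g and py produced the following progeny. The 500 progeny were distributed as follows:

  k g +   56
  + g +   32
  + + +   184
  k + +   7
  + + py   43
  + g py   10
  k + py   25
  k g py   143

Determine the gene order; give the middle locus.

The two most frequent reciprocal classes, + + + and k g py, are the parental types, so the F1 was + + + / k g py.
The two rarest classes, k + + and + g py, are the double crossovers. Comparing them with the parentals, only the k allele has switched, so k is the middle locus and the order is g – k – py.

k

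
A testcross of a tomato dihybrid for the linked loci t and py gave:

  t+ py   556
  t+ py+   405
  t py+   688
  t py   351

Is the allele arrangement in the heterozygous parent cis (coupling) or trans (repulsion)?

trans

The two most frequent classes are t+ py (556) and t py+ (688); these are the parental (non-recombinant) types.
So the F1 carried t+ py on one chromosome and t py+ on the other — the recessive alleles are on opposite chromosomes (trans / repulsion).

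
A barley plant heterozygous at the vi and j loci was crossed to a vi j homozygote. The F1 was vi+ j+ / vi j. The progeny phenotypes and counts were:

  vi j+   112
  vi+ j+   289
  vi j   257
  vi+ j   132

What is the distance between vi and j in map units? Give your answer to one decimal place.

30.9 map units

The recombinant classes are vi+ j and vi j+: 132 + 112 = 244.
Recombination frequency = 244/790 = 0.3089 ≈ 30.9%, i.e. 30.9 map units.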